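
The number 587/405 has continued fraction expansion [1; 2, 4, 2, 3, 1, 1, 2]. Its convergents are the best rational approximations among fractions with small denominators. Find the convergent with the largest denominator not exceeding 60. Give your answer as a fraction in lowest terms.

a_0 = 1: 1/1  (≤ bound)
a_1 = 2: 3/2  (≤ bound)
a_2 = 4: 13/9  (≤ bound)
a_3 = 2: 29/20  (≤ bound)
a_4 = 3: 100/69  (> 60, stop)

29/20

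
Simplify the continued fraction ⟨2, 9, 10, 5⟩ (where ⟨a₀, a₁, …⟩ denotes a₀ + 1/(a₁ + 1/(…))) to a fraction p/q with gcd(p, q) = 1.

a_0 = 2: 2/1
a_1 = 9: 19/9
a_2 = 10: 192/91
a_3 = 5: 979/464

979/464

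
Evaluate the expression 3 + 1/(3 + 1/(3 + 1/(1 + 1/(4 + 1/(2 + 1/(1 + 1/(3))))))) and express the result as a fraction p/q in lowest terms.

Work from the innermost term outward:
Start with 3.
1 + 1/(3/1) = 1 + 1/3 = 4/3
2 + 1/(4/3) = 2 + 3/4 = 11/4
4 + 1/(11/4) = 4 + 4/11 = 48/11
1 + 1/(48/11) = 1 + 11/48 = 59/48
3 + 1/(59/48) = 3 + 48/59 = 225/59
3 + 1/(225/59) = 3 + 59/225 = 734/225
3 + 1/(734/225) = 3 + 225/734 = 2427/734

2427/734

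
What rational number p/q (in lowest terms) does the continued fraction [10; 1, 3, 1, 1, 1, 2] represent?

399/37

Starting at the tail and folding back:
Start with 2.
1 + 1/(2/1) = 1 + 1/2 = 3/2
1 + 1/(3/2) = 1 + 2/3 = 5/3
1 + 1/(5/3) = 1 + 3/5 = 8/5
3 + 1/(8/5) = 3 + 5/8 = 29/8
1 + 1/(29/8) = 1 + 8/29 = 37/29
10 + 1/(37/29) = 10 + 29/37 = 399/37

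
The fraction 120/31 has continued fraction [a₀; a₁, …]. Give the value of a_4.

3

120 = 3·31 + 27, so a_0 = 3
31 = 1·27 + 4, so a_1 = 1
27 = 6·4 + 3, so a_2 = 6
4 = 1·3 + 1, so a_3 = 1
3 = 3·1 + 0, so a_4 = 3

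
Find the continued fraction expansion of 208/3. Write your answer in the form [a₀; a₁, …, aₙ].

[69; 3]

Run the Euclidean algorithm, recording each quotient:
208 ÷ 3 → quotient 69, remainder 1
3 ÷ 1 → quotient 3, remainder 0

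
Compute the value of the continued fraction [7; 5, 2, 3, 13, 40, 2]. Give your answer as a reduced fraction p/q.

294414/40981

Starting at the tail and folding back:
Start with 2.
40 + 1/(2/1) = 40 + 1/2 = 81/2
13 + 1/(81/2) = 13 + 2/81 = 1055/81
3 + 1/(1055/81) = 3 + 81/1055 = 3246/1055
2 + 1/(3246/1055) = 2 + 1055/3246 = 7547/3246
5 + 1/(7547/3246) = 5 + 3246/7547 = 40981/7547
7 + 1/(40981/7547) = 7 + 7547/40981 = 294414/40981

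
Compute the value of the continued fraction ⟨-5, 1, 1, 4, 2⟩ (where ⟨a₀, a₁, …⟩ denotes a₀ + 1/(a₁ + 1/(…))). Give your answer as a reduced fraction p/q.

a_0 = -5: -5/1
a_1 = 1: -4/1
a_2 = 1: -9/2
a_3 = 4: -40/9
a_4 = 2: -89/20

-89/20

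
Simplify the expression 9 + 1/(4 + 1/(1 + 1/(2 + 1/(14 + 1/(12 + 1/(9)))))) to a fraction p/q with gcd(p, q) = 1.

Build up convergents one term at a time:
a_0 = 9: 9/1
a_1 = 4: 37/4
a_2 = 1: 46/5
a_3 = 2: 129/14
a_4 = 14: 1852/201
a_5 = 12: 22353/2426
a_6 = 9: 203029/22035

203029/22035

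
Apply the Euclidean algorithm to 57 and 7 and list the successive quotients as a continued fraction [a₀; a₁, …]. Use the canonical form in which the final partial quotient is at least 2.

⌊57/7⌋ = 8, remainder 1
⌊7/1⌋ = 7, remainder 0

[8; 7]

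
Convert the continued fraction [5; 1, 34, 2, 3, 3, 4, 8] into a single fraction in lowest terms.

172459/28879

a_0 = 5: 5/1
a_1 = 1: 6/1
a_2 = 34: 209/35
a_3 = 2: 424/71
a_4 = 3: 1481/248
a_5 = 3: 4867/815
a_6 = 4: 20949/3508
a_7 = 8: 172459/28879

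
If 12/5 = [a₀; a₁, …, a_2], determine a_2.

2

Apply division with remainder until the remainder is 0:
12 = 2·5 + 2, so a_0 = 2
5 = 2·2 + 1, so a_1 = 2
2 = 2·1 + 0, so a_2 = 2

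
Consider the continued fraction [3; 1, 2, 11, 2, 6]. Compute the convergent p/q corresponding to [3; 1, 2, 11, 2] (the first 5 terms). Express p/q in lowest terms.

Collapse the nested fraction from the inside out:
Start with 2.
11 + 1/(2/1) = 11 + 1/2 = 23/2
2 + 1/(23/2) = 2 + 2/23 = 48/23
1 + 1/(48/23) = 1 + 23/48 = 71/48
3 + 1/(71/48) = 3 + 48/71 = 261/71

261/71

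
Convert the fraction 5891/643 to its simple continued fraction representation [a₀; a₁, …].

[9; 6, 5, 2, 9]

Run the Euclidean algorithm, recording each quotient:
5891 = 9·643 + 104, so a_0 = 9
643 = 6·104 + 19, so a_1 = 6
104 = 5·19 + 9, so a_2 = 5
19 = 2·9 + 1, so a_3 = 2
9 = 9·1 + 0, so a_4 = 9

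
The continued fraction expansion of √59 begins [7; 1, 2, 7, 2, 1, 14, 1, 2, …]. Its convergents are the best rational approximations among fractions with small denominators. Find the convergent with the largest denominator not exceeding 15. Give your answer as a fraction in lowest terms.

a_0 = 7: 7/1  (≤ bound)
a_1 = 1: 8/1  (≤ bound)
a_2 = 2: 23/3  (≤ bound)
a_3 = 7: 169/22  (> 15, stop)

23/3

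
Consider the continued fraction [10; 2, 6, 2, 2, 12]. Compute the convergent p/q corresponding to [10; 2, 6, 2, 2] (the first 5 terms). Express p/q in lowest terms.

Collapse the nested fraction from the inside out:
Start with 2.
2 + 1/(2/1) = 2 + 1/2 = 5/2
6 + 1/(5/2) = 6 + 2/5 = 32/5
2 + 1/(32/5) = 2 + 5/32 = 69/32
10 + 1/(69/32) = 10 + 32/69 = 722/69

722/69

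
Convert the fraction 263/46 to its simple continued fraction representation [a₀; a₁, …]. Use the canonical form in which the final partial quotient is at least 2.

[5; 1, 2, 1, 1, 6]

263 = 5·46 + 33, so a_0 = 5
46 = 1·33 + 13, so a_1 = 1
33 = 2·13 + 7, so a_2 = 2
13 = 1·7 + 6, so a_3 = 1
7 = 1·6 + 1, so a_4 = 1
6 = 6·1 + 0, so a_5 = 6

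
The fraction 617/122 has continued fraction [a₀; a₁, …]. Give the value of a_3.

3

Run the Euclidean algorithm, recording each quotient:
617 = 5·122 + 7, so a_0 = 5
122 = 17·7 + 3, so a_1 = 17
7 = 2·3 + 1, so a_2 = 2
3 = 3·1 + 0, so a_3 = 3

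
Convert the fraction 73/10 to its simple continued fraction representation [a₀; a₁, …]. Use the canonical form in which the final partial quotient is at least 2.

[7; 3, 3]

Repeatedly divide and take the remainder:
73 ÷ 10 → quotient 7, remainder 3
10 ÷ 3 → quotient 3, remainder 1
3 ÷ 1 → quotient 3, remainder 0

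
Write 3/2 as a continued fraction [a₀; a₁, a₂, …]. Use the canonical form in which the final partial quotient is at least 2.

[1; 2]

⌊3/2⌋ = 1, remainder 1
⌊2/1⌋ = 2, remainder 0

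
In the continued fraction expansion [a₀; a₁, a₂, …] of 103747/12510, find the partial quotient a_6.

103747 = 8·12510 + 3667, so a_0 = 8
12510 = 3·3667 + 1509, so a_1 = 3
3667 = 2·1509 + 649, so a_2 = 2
1509 = 2·649 + 211, so a_3 = 2
649 = 3·211 + 16, so a_4 = 3
211 = 13·16 + 3, so a_5 = 13
16 = 5·3 + 1, so a_6 = 5

5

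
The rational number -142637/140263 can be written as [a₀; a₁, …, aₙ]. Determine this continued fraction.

Run the Euclidean algorithm, recording each quotient:
-142637 ÷ 140263 → quotient -2, remainder 137889
140263 ÷ 137889 → quotient 1, remainder 2374
137889 ÷ 2374 → quotient 58, remainder 197
2374 ÷ 197 → quotient 12, remainder 10
197 ÷ 10 → quotient 19, remainder 7
10 ÷ 7 → quotient 1, remainder 3
7 ÷ 3 → quotient 2, remainder 1
3 ÷ 1 → quotient 3, remainder 0

[-2; 1, 58, 12, 19, 1, 2, 3]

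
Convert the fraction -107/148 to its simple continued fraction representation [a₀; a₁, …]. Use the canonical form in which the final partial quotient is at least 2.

[-1; 3, 1, 1, 1, 1, 3, 2]

⌊-107/148⌋ = -1, remainder 41
⌊148/41⌋ = 3, remainder 25
⌊41/25⌋ = 1, remainder 16
⌊25/16⌋ = 1, remainder 9
⌊16/9⌋ = 1, remainder 7
⌊9/7⌋ = 1, remainder 2
⌊7/2⌋ = 3, remainder 1
⌊2/1⌋ = 2, remainder 0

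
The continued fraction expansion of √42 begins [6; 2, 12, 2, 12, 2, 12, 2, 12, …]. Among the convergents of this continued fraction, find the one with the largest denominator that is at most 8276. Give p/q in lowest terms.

8749/1350

List convergents until the denominator exceeds the bound:
a_0 = 6: 6/1  (≤ bound)
a_1 = 2: 13/2  (≤ bound)
a_2 = 12: 162/25  (≤ bound)
a_3 = 2: 337/52  (≤ bound)
a_4 = 12: 4206/649  (≤ bound)
a_5 = 2: 8749/1350  (≤ bound)
a_6 = 12: 109194/16849  (> 8276, stop)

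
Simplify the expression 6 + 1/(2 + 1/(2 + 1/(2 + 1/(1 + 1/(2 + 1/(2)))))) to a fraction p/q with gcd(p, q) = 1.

a_0 = 6: 6/1
a_1 = 2: 13/2
a_2 = 2: 32/5
a_3 = 2: 77/12
a_4 = 1: 109/17
a_5 = 2: 295/46
a_6 = 2: 699/109

699/109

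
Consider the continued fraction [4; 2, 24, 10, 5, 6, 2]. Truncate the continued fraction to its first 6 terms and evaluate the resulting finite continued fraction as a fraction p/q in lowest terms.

Work from the innermost term outward:
Start with 6.
5 + 1/(6/1) = 5 + 1/6 = 31/6
10 + 1/(31/6) = 10 + 6/31 = 316/31
24 + 1/(316/31) = 24 + 31/316 = 7615/316
2 + 1/(7615/316) = 2 + 316/7615 = 15546/7615
4 + 1/(15546/7615) = 4 + 7615/15546 = 69799/15546

69799/15546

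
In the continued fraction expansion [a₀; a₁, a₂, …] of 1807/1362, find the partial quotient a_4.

⌊1807/1362⌋ = 1, remainder 445
⌊1362/445⌋ = 3, remainder 27
⌊445/27⌋ = 16, remainder 13
⌊27/13⌋ = 2, remainder 1
⌊13/1⌋ = 13, remainder 0

13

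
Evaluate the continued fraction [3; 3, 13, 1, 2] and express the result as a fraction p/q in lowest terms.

419/126

a_0 = 3: 3/1
a_1 = 3: 10/3
a_2 = 13: 133/40
a_3 = 1: 143/43
a_4 = 2: 419/126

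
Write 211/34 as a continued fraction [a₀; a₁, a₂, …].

[6; 4, 1, 6]

211 = 6·34 + 7, so a_0 = 6
34 = 4·7 + 6, so a_1 = 4
7 = 1·6 + 1, so a_2 = 1
6 = 6·1 + 0, so a_3 = 6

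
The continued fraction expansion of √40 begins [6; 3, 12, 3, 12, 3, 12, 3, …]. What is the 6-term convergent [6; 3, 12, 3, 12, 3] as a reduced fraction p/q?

27379/4329

Use the convergent recurrence hₖ = aₖ·hₖ₋₁ + hₖ₋₂ (and likewise for the denominators kₖ):
a_0 = 6: 6/1
a_1 = 3: 19/3
a_2 = 12: 234/37
a_3 = 3: 721/114
a_4 = 12: 8886/1405
a_5 = 3: 27379/4329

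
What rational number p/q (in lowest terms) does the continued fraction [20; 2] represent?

41/2

Use the convergent recurrence hₖ = aₖ·hₖ₋₁ + hₖ₋₂ (and likewise for the denominators kₖ):
a_0 = 20: 20/1
a_1 = 2: 41/2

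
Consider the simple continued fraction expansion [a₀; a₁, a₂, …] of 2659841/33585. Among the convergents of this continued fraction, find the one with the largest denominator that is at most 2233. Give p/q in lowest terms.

93532/1181

a_0 = 79: 79/1  (≤ bound)
a_1 = 5: 396/5  (≤ bound)
a_2 = 14: 5623/71  (≤ bound)
a_3 = 1: 6019/76  (≤ bound)
a_4 = 1: 11642/147  (≤ bound)
a_5 = 3: 40945/517  (≤ bound)
a_6 = 2: 93532/1181  (≤ bound)
a_7 = 28: 2659841/33585  (> 2233, stop)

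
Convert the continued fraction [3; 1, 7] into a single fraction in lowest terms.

31/8

Compute successive convergents:
a_0 = 3: 3/1
a_1 = 1: 4/1
a_2 = 7: 31/8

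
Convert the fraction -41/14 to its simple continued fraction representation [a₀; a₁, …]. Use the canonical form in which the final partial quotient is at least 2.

Run the Euclidean algorithm, recording each quotient:
-41 ÷ 14 → quotient -3, remainder 1
14 ÷ 1 → quotient 14, remainder 0

[-3; 14]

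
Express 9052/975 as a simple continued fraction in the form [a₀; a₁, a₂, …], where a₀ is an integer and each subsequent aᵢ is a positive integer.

⌊9052/975⌋ = 9, remainder 277
⌊975/277⌋ = 3, remainder 144
⌊277/144⌋ = 1, remainder 133
⌊144/133⌋ = 1, remainder 11
⌊133/11⌋ = 12, remainder 1
⌊11/1⌋ = 11, remainder 0

[9; 3, 1, 1, 12, 11]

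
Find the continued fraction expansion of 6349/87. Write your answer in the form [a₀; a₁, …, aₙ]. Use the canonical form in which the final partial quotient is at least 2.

[72; 1, 42, 2]

6349 = 72·87 + 85, so a_0 = 72
87 = 1·85 + 2, so a_1 = 1
85 = 42·2 + 1, so a_2 = 42
2 = 2·1 + 0, so a_3 = 2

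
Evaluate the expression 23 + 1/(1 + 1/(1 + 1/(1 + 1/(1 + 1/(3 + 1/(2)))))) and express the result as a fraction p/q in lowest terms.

968/41

Starting at the tail and folding back:
Start with 2.
3 + 1/(2/1) = 3 + 1/2 = 7/2
1 + 1/(7/2) = 1 + 2/7 = 9/7
1 + 1/(9/7) = 1 + 7/9 = 16/9
1 + 1/(16/9) = 1 + 9/16 = 25/16
1 + 1/(25/16) = 1 + 16/25 = 41/25
23 + 1/(41/25) = 23 + 25/41 = 968/41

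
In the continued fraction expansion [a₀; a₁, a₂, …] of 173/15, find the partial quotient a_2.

1

Repeatedly divide and take the remainder:
173 ÷ 15 → quotient 11, remainder 8
15 ÷ 8 → quotient 1, remainder 7
8 ÷ 7 → quotient 1, remainder 1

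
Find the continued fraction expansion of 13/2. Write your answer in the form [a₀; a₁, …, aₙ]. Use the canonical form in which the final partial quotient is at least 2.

13 ÷ 2 → quotient 6, remainder 1
2 ÷ 1 → quotient 2, remainder 0

[6; 2]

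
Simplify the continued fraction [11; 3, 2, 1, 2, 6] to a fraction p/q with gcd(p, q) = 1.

Use the convergent recurrence hₖ = aₖ·hₖ₋₁ + hₖ₋₂ (and likewise for the denominators kₖ):
a_0 = 11: 11/1
a_1 = 3: 34/3
a_2 = 2: 79/7
a_3 = 1: 113/10
a_4 = 2: 305/27
a_5 = 6: 1943/172

1943/172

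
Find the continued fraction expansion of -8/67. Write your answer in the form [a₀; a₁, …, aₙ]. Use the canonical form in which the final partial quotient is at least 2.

[-1; 1, 7, 2, 1, 2]

⌊-8/67⌋ = -1, remainder 59
⌊67/59⌋ = 1, remainder 8
⌊59/8⌋ = 7, remainder 3
⌊8/3⌋ = 2, remainder 2
⌊3/2⌋ = 1, remainder 1
⌊2/1⌋ = 2, remainder 0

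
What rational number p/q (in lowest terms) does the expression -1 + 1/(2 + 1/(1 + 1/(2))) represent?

a_0 = -1: -1/1
a_1 = 2: -1/2
a_2 = 1: -2/3
a_3 = 2: -5/8

-5/8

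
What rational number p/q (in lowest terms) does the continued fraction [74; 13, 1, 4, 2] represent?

11259/152

a_0 = 74: 74/1
a_1 = 13: 963/13
a_2 = 1: 1037/14
a_3 = 4: 5111/69
a_4 = 2: 11259/152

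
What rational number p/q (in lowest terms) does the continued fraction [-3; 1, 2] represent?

Use the convergent recurrence hₖ = aₖ·hₖ₋₁ + hₖ₋₂ (and likewise for the denominators kₖ):
a_0 = -3: -3/1
a_1 = 1: -2/1
a_2 = 2: -7/3

-7/3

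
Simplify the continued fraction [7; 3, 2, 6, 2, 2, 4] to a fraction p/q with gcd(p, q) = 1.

Start with 4.
2 + 1/(4/1) = 2 + 1/4 = 9/4
2 + 1/(9/4) = 2 + 4/9 = 22/9
6 + 1/(22/9) = 6 + 9/22 = 141/22
2 + 1/(141/22) = 2 + 22/141 = 304/141
3 + 1/(304/141) = 3 + 141/304 = 1053/304
7 + 1/(1053/304) = 7 + 304/1053 = 7675/1053

7675/1053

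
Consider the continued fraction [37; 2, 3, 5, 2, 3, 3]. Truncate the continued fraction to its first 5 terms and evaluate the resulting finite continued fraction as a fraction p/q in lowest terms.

a_0 = 37: 37/1
a_1 = 2: 75/2
a_2 = 3: 262/7
a_3 = 5: 1385/37
a_4 = 2: 3032/81

3032/81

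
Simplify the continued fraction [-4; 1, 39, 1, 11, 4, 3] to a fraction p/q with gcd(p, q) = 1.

Start with 3.
4 + 1/(3/1) = 4 + 1/3 = 13/3
11 + 1/(13/3) = 11 + 3/13 = 146/13
1 + 1/(146/13) = 1 + 13/146 = 159/146
39 + 1/(159/146) = 39 + 146/159 = 6347/159
1 + 1/(6347/159) = 1 + 159/6347 = 6506/6347
-4 + 1/(6506/6347) = -4 + 6347/6506 = -19677/6506

-19677/6506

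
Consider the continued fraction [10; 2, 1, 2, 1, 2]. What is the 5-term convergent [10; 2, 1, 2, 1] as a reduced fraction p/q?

Use the convergent recurrence hₖ = aₖ·hₖ₋₁ + hₖ₋₂ (and likewise for the denominators kₖ):
a_0 = 10: 10/1
a_1 = 2: 21/2
a_2 = 1: 31/3
a_3 = 2: 83/8
a_4 = 1: 114/11

114/11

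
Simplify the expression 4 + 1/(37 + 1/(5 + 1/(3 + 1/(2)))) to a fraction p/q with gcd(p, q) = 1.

a_0 = 4: 4/1
a_1 = 37: 149/37
a_2 = 5: 749/186
a_3 = 3: 2396/595
a_4 = 2: 5541/1376

5541/1376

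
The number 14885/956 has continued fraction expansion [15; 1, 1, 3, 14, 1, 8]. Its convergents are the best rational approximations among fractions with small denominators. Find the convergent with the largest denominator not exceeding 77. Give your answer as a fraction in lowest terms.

List convergents until the denominator exceeds the bound:
a_0 = 15: 15/1  (≤ bound)
a_1 = 1: 16/1  (≤ bound)
a_2 = 1: 31/2  (≤ bound)
a_3 = 3: 109/7  (≤ bound)
a_4 = 14: 1557/100  (> 77, stop)

109/7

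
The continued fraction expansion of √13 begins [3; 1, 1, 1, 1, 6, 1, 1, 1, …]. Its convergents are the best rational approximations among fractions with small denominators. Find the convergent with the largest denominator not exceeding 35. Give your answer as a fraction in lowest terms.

a_0 = 3: 3/1  (≤ bound)
a_1 = 1: 4/1  (≤ bound)
a_2 = 1: 7/2  (≤ bound)
a_3 = 1: 11/3  (≤ bound)
a_4 = 1: 18/5  (≤ bound)
a_5 = 6: 119/33  (≤ bound)
a_6 = 1: 137/38  (> 35, stop)

119/33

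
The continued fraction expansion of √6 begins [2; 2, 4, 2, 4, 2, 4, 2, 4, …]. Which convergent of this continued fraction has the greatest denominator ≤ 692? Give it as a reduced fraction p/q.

a_0 = 2: 2/1  (≤ bound)
a_1 = 2: 5/2  (≤ bound)
a_2 = 4: 22/9  (≤ bound)
a_3 = 2: 49/20  (≤ bound)
a_4 = 4: 218/89  (≤ bound)
a_5 = 2: 485/198  (≤ bound)
a_6 = 4: 2158/881  (> 692, stop)

485/198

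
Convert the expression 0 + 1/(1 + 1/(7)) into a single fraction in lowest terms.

7/8

a_0 = 0: 0/1
a_1 = 1: 1/1
a_2 = 7: 7/8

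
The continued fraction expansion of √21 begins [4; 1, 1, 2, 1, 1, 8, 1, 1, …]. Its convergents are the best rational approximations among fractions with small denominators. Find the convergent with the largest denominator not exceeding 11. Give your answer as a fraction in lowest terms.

32/7

a_0 = 4: 4/1  (≤ bound)
a_1 = 1: 5/1  (≤ bound)
a_2 = 1: 9/2  (≤ bound)
a_3 = 2: 23/5  (≤ bound)
a_4 = 1: 32/7  (≤ bound)
a_5 = 1: 55/12  (> 11, stop)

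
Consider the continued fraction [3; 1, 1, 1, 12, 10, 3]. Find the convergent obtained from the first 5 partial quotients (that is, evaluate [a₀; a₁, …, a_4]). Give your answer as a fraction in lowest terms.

a_0 = 3: 3/1
a_1 = 1: 4/1
a_2 = 1: 7/2
a_3 = 1: 11/3
a_4 = 12: 139/38

139/38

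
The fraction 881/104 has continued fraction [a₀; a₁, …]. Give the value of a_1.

2

Apply division with remainder until the remainder is 0:
881 = 8·104 + 49, so a_0 = 8
104 = 2·49 + 6, so a_1 = 2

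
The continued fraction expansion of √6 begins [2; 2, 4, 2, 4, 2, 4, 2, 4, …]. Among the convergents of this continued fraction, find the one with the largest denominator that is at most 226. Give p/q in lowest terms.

List convergents until the denominator exceeds the bound:
a_0 = 2: 2/1  (≤ bound)
a_1 = 2: 5/2  (≤ bound)
a_2 = 4: 22/9  (≤ bound)
a_3 = 2: 49/20  (≤ bound)
a_4 = 4: 218/89  (≤ bound)
a_5 = 2: 485/198  (≤ bound)
a_6 = 4: 2158/881  (> 226, stop)

485/198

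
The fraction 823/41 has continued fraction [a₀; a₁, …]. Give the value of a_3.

Repeatedly divide and take the remainder:
823 = 20·41 + 3, so a_0 = 20
41 = 13·3 + 2, so a_1 = 13
3 = 1·2 + 1, so a_2 = 1
2 = 2·1 + 0, so a_3 = 2

2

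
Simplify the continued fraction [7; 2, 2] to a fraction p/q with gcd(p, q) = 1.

Build up convergents one term at a time:
a_0 = 7: 7/1
a_1 = 2: 15/2
a_2 = 2: 37/5

37/5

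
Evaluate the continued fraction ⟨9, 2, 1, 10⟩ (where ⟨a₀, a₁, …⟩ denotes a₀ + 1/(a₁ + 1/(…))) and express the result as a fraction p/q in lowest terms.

a_0 = 9: 9/1
a_1 = 2: 19/2
a_2 = 1: 28/3
a_3 = 10: 299/32

299/32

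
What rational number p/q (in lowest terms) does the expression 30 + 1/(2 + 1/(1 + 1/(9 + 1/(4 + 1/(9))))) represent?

33379/1100

Compute successive convergents:
a_0 = 30: 30/1
a_1 = 2: 61/2
a_2 = 1: 91/3
a_3 = 9: 880/29
a_4 = 4: 3611/119
a_5 = 9: 33379/1100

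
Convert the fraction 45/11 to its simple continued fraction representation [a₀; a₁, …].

[4; 11]

45 = 4·11 + 1, so a_0 = 4
11 = 11·1 + 0, so a_1 = 11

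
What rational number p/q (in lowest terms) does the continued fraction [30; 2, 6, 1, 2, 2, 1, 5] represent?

a_0 = 30: 30/1
a_1 = 2: 61/2
a_2 = 6: 396/13
a_3 = 1: 457/15
a_4 = 2: 1310/43
a_5 = 2: 3077/101
a_6 = 1: 4387/144
a_7 = 5: 25012/821

25012/821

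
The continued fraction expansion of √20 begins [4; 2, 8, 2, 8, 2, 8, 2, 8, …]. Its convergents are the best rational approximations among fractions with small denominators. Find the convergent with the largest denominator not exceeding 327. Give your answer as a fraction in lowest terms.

a_0 = 4: 4/1  (≤ bound)
a_1 = 2: 9/2  (≤ bound)
a_2 = 8: 76/17  (≤ bound)
a_3 = 2: 161/36  (≤ bound)
a_4 = 8: 1364/305  (≤ bound)
a_5 = 2: 2889/646  (> 327, stop)

1364/305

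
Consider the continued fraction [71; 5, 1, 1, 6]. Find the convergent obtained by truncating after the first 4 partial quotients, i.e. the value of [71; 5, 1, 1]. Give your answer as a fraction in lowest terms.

Start with 1.
1 + 1/(1/1) = 1 + 1/1 = 2/1
5 + 1/(2/1) = 5 + 1/2 = 11/2
71 + 1/(11/2) = 71 + 2/11 = 783/11

783/11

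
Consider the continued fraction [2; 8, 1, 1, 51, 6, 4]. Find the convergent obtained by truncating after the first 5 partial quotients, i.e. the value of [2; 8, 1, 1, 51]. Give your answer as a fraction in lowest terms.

Work from the innermost term outward:
Start with 51.
1 + 1/(51/1) = 1 + 1/51 = 52/51
1 + 1/(52/51) = 1 + 51/52 = 103/52
8 + 1/(103/52) = 8 + 52/103 = 876/103
2 + 1/(876/103) = 2 + 103/876 = 1855/876

1855/876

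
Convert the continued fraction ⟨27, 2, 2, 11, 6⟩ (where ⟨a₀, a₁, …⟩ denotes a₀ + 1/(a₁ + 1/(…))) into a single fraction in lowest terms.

Start with 6.
11 + 1/(6/1) = 11 + 1/6 = 67/6
2 + 1/(67/6) = 2 + 6/67 = 140/67
2 + 1/(140/67) = 2 + 67/140 = 347/140
27 + 1/(347/140) = 27 + 140/347 = 9509/347

9509/347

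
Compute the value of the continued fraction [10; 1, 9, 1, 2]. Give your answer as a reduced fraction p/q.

a_0 = 10: 10/1
a_1 = 1: 11/1
a_2 = 9: 109/10
a_3 = 1: 120/11
a_4 = 2: 349/32

349/32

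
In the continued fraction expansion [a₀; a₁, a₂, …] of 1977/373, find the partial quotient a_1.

Repeatedly divide and take the remainder:
⌊1977/373⌋ = 5, remainder 112
⌊373/112⌋ = 3, remainder 37

3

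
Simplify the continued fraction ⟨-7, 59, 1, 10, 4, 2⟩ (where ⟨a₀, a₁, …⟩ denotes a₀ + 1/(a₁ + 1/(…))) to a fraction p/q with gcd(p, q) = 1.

-42256/6051

Start with 2.
4 + 1/(2/1) = 4 + 1/2 = 9/2
10 + 1/(9/2) = 10 + 2/9 = 92/9
1 + 1/(92/9) = 1 + 9/92 = 101/92
59 + 1/(101/92) = 59 + 92/101 = 6051/101
-7 + 1/(6051/101) = -7 + 101/6051 = -42256/6051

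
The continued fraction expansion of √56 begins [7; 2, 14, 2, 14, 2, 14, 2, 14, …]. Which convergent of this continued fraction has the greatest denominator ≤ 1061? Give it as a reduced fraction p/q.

6503/869

a_0 = 7: 7/1  (≤ bound)
a_1 = 2: 15/2  (≤ bound)
a_2 = 14: 217/29  (≤ bound)
a_3 = 2: 449/60  (≤ bound)
a_4 = 14: 6503/869  (≤ bound)
a_5 = 2: 13455/1798  (> 1061, stop)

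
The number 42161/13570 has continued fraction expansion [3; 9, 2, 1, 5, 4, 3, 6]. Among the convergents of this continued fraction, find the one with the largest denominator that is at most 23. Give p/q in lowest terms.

59/19

a_0 = 3: 3/1  (≤ bound)
a_1 = 9: 28/9  (≤ bound)
a_2 = 2: 59/19  (≤ bound)
a_3 = 1: 87/28  (> 23, stop)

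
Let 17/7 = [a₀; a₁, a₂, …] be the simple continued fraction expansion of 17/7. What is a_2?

3

17 = 2·7 + 3, so a_0 = 2
7 = 2·3 + 1, so a_1 = 2
3 = 3·1 + 0, so a_2 = 3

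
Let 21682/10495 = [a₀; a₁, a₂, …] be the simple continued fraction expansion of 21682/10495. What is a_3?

⌊21682/10495⌋ = 2, remainder 692
⌊10495/692⌋ = 15, remainder 115
⌊692/115⌋ = 6, remainder 2
⌊115/2⌋ = 57, remainder 1

57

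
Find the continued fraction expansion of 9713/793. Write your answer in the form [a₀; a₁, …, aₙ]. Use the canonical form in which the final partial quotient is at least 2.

⌊9713/793⌋ = 12, remainder 197
⌊793/197⌋ = 4, remainder 5
⌊197/5⌋ = 39, remainder 2
⌊5/2⌋ = 2, remainder 1
⌊2/1⌋ = 2, remainder 0

[12; 4, 39, 2, 2]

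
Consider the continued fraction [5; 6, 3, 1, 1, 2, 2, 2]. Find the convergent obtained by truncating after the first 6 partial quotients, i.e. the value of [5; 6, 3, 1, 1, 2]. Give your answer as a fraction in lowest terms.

Compute successive convergents:
a_0 = 5: 5/1
a_1 = 6: 31/6
a_2 = 3: 98/19
a_3 = 1: 129/25
a_4 = 1: 227/44
a_5 = 2: 583/113

583/113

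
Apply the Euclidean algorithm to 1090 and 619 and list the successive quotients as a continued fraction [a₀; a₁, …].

[1; 1, 3, 5, 2, 13]

⌊1090/619⌋ = 1, remainder 471
⌊619/471⌋ = 1, remainder 148
⌊471/148⌋ = 3, remainder 27
⌊148/27⌋ = 5, remainder 13
⌊27/13⌋ = 2, remainder 1
⌊13/1⌋ = 13, remainder 0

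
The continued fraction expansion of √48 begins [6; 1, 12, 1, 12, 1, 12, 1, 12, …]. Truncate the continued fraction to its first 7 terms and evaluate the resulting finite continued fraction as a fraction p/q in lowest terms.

17466/2521

Compute successive convergents:
a_0 = 6: 6/1
a_1 = 1: 7/1
a_2 = 12: 90/13
a_3 = 1: 97/14
a_4 = 12: 1254/181
a_5 = 1: 1351/195
a_6 = 12: 17466/2521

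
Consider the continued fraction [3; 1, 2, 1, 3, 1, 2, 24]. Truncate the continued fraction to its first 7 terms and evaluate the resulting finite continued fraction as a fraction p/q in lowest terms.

198/53

Start with 2.
1 + 1/(2/1) = 1 + 1/2 = 3/2
3 + 1/(3/2) = 3 + 2/3 = 11/3
1 + 1/(11/3) = 1 + 3/11 = 14/11
2 + 1/(14/11) = 2 + 11/14 = 39/14
1 + 1/(39/14) = 1 + 14/39 = 53/39
3 + 1/(53/39) = 3 + 39/53 = 198/53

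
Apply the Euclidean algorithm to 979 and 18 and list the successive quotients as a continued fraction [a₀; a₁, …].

Apply division with remainder until the remainder is 0:
979 ÷ 18 → quotient 54, remainder 7
18 ÷ 7 → quotient 2, remainder 4
7 ÷ 4 → quotient 1, remainder 3
4 ÷ 3 → quotient 1, remainder 1
3 ÷ 1 → quotient 3, remainder 0

[54; 2, 1, 1, 3]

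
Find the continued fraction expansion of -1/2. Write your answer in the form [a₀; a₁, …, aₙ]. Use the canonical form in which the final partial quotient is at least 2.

[-1; 2]

⌊-1/2⌋ = -1, remainder 1
⌊2/1⌋ = 2, remainder 0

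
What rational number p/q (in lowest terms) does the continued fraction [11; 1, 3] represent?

47/4

Starting at the tail and folding back:
Start with 3.
1 + 1/(3/1) = 1 + 1/3 = 4/3
11 + 1/(4/3) = 11 + 3/4 = 47/4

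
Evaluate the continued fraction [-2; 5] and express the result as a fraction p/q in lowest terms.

Start with 5.
-2 + 1/(5/1) = -2 + 1/5 = -9/5

-9/5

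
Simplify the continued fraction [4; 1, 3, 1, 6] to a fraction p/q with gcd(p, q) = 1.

163/34

Start with 6.
1 + 1/(6/1) = 1 + 1/6 = 7/6
3 + 1/(7/6) = 3 + 6/7 = 27/7
1 + 1/(27/7) = 1 + 7/27 = 34/27
4 + 1/(34/27) = 4 + 27/34 = 163/34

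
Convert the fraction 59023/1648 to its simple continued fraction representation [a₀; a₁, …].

59023 ÷ 1648 → quotient 35, remainder 1343
1648 ÷ 1343 → quotient 1, remainder 305
1343 ÷ 305 → quotient 4, remainder 123
305 ÷ 123 → quotient 2, remainder 59
123 ÷ 59 → quotient 2, remainder 5
59 ÷ 5 → quotient 11, remainder 4
5 ÷ 4 → quotient 1, remainder 1
4 ÷ 1 → quotient 4, remainder 0

[35; 1, 4, 2, 2, 11, 1, 4]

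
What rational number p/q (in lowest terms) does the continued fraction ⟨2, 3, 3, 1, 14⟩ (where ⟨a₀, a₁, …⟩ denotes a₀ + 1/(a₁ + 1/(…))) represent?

Start with 14.
1 + 1/(14/1) = 1 + 1/14 = 15/14
3 + 1/(15/14) = 3 + 14/15 = 59/15
3 + 1/(59/15) = 3 + 15/59 = 192/59
2 + 1/(192/59) = 2 + 59/192 = 443/192

443/192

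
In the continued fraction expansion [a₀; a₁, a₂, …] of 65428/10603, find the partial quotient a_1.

65428 = 6·10603 + 1810, so a_0 = 6
10603 = 5·1810 + 1553, so a_1 = 5

5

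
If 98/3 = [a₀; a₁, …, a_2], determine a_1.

⌊98/3⌋ = 32, remainder 2
⌊3/2⌋ = 1, remainder 1

1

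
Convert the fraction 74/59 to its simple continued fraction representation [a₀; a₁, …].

Apply division with remainder until the remainder is 0:
74 = 1·59 + 15, so a_0 = 1
59 = 3·15 + 14, so a_1 = 3
15 = 1·14 + 1, so a_2 = 1
14 = 14·1 + 0, so a_3 = 14

[1; 3, 1, 14]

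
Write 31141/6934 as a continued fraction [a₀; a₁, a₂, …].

[4; 2, 27, 2, 5, 1, 2, 3]

31141 ÷ 6934 → quotient 4, remainder 3405
6934 ÷ 3405 → quotient 2, remainder 124
3405 ÷ 124 → quotient 27, remainder 57
124 ÷ 57 → quotient 2, remainder 10
57 ÷ 10 → quotient 5, remainder 7
10 ÷ 7 → quotient 1, remainder 3
7 ÷ 3 → quotient 2, remainder 1
3 ÷ 1 → quotient 3, remainder 0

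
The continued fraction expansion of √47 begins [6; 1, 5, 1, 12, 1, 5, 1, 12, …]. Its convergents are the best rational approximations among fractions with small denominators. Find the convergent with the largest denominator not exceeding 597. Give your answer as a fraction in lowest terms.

3942/575

a_0 = 6: 6/1  (≤ bound)
a_1 = 1: 7/1  (≤ bound)
a_2 = 5: 41/6  (≤ bound)
a_3 = 1: 48/7  (≤ bound)
a_4 = 12: 617/90  (≤ bound)
a_5 = 1: 665/97  (≤ bound)
a_6 = 5: 3942/575  (≤ bound)
a_7 = 1: 4607/672  (> 597, stop)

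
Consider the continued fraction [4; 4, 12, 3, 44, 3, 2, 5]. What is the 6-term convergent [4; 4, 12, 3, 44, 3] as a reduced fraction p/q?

Start with 3.
44 + 1/(3/1) = 44 + 1/3 = 133/3
3 + 1/(133/3) = 3 + 3/133 = 402/133
12 + 1/(402/133) = 12 + 133/402 = 4957/402
4 + 1/(4957/402) = 4 + 402/4957 = 20230/4957
4 + 1/(20230/4957) = 4 + 4957/20230 = 85877/20230

85877/20230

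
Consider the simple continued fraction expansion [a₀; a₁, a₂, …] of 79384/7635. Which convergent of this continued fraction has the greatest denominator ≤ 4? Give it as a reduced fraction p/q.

List convergents until the denominator exceeds the bound:
a_0 = 10: 10/1  (≤ bound)
a_1 = 2: 21/2  (≤ bound)
a_2 = 1: 31/3  (≤ bound)
a_3 = 1: 52/5  (> 4, stop)

31/3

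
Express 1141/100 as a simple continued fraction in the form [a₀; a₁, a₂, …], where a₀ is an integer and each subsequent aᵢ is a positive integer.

[11; 2, 2, 3, 1, 1, 2]

1141 ÷ 100 → quotient 11, remainder 41
100 ÷ 41 → quotient 2, remainder 18
41 ÷ 18 → quotient 2, remainder 5
18 ÷ 5 → quotient 3, remainder 3
5 ÷ 3 → quotient 1, remainder 2
3 ÷ 2 → quotient 1, remainder 1
2 ÷ 1 → quotient 2, remainder 0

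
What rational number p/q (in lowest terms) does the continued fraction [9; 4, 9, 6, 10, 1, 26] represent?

Start with 26.
1 + 1/(26/1) = 1 + 1/26 = 27/26
10 + 1/(27/26) = 10 + 26/27 = 296/27
6 + 1/(296/27) = 6 + 27/296 = 1803/296
9 + 1/(1803/296) = 9 + 296/1803 = 16523/1803
4 + 1/(16523/1803) = 4 + 1803/16523 = 67895/16523
9 + 1/(67895/16523) = 9 + 16523/67895 = 627578/67895

627578/67895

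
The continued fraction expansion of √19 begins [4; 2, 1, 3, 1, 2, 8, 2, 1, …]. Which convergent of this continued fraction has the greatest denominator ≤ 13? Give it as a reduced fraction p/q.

48/11

List convergents until the denominator exceeds the bound:
a_0 = 4: 4/1  (≤ bound)
a_1 = 2: 9/2  (≤ bound)
a_2 = 1: 13/3  (≤ bound)
a_3 = 3: 48/11  (≤ bound)
a_4 = 1: 61/14  (> 13, stop)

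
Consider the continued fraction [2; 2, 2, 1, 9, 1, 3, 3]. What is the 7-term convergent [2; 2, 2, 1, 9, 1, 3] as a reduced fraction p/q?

711/293

Work from the innermost term outward:
Start with 3.
1 + 1/(3/1) = 1 + 1/3 = 4/3
9 + 1/(4/3) = 9 + 3/4 = 39/4
1 + 1/(39/4) = 1 + 4/39 = 43/39
2 + 1/(43/39) = 2 + 39/43 = 125/43
2 + 1/(125/43) = 2 + 43/125 = 293/125
2 + 1/(293/125) = 2 + 125/293 = 711/293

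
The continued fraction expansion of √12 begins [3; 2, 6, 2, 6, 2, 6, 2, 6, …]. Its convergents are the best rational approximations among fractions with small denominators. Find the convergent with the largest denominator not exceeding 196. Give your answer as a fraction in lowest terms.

List convergents until the denominator exceeds the bound:
a_0 = 3: 3/1  (≤ bound)
a_1 = 2: 7/2  (≤ bound)
a_2 = 6: 45/13  (≤ bound)
a_3 = 2: 97/28  (≤ bound)
a_4 = 6: 627/181  (≤ bound)
a_5 = 2: 1351/390  (> 196, stop)

627/181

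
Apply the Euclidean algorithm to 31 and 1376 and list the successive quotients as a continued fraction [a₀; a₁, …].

[0; 44, 2, 1, 1, 2, 2]

Run the Euclidean algorithm, recording each quotient:
31 ÷ 1376 → quotient 0, remainder 31
1376 ÷ 31 → quotient 44, remainder 12
31 ÷ 12 → quotient 2, remainder 7
12 ÷ 7 → quotient 1, remainder 5
7 ÷ 5 → quotient 1, remainder 2
5 ÷ 2 → quotient 2, remainder 1
2 ÷ 1 → quotient 2, remainder 0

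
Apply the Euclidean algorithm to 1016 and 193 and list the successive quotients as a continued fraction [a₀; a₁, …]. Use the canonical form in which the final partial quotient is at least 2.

1016 ÷ 193 → quotient 5, remainder 51
193 ÷ 51 → quotient 3, remainder 40
51 ÷ 40 → quotient 1, remainder 11
40 ÷ 11 → quotient 3, remainder 7
11 ÷ 7 → quotient 1, remainder 4
7 ÷ 4 → quotient 1, remainder 3
4 ÷ 3 → quotient 1, remainder 1
3 ÷ 1 → quotient 3, remainder 0

[5; 3, 1, 3, 1, 1, 1, 3]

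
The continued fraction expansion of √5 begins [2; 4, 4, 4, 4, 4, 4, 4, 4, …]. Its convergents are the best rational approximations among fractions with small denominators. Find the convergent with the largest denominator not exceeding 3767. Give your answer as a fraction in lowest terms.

List convergents until the denominator exceeds the bound:
a_0 = 2: 2/1  (≤ bound)
a_1 = 4: 9/4  (≤ bound)
a_2 = 4: 38/17  (≤ bound)
a_3 = 4: 161/72  (≤ bound)
a_4 = 4: 682/305  (≤ bound)
a_5 = 4: 2889/1292  (≤ bound)
a_6 = 4: 12238/5473  (> 3767, stop)

2889/1292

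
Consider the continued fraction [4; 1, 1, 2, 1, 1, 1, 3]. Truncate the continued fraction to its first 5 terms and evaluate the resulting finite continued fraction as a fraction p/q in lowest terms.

Work from the innermost term outward:
Start with 1.
2 + 1/(1/1) = 2 + 1/1 = 3/1
1 + 1/(3/1) = 1 + 1/3 = 4/3
1 + 1/(4/3) = 1 + 3/4 = 7/4
4 + 1/(7/4) = 4 + 4/7 = 32/7

32/7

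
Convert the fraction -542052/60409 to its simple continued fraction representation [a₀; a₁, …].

Apply division with remainder until the remainder is 0:
-542052 ÷ 60409 → quotient -9, remainder 1629
60409 ÷ 1629 → quotient 37, remainder 136
1629 ÷ 136 → quotient 11, remainder 133
136 ÷ 133 → quotient 1, remainder 3
133 ÷ 3 → quotient 44, remainder 1
3 ÷ 1 → quotient 3, remainder 0

[-9; 37, 11, 1, 44, 3]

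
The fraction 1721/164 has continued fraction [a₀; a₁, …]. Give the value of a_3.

2

1721 = 10·164 + 81, so a_0 = 10
164 = 2·81 + 2, so a_1 = 2
81 = 40·2 + 1, so a_2 = 40
2 = 2·1 + 0, so a_3 = 2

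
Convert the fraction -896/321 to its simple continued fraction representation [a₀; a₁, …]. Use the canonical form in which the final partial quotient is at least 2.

Run the Euclidean algorithm, recording each quotient:
-896 = -3·321 + 67, so a_0 = -3
321 = 4·67 + 53, so a_1 = 4
67 = 1·53 + 14, so a_2 = 1
53 = 3·14 + 11, so a_3 = 3
14 = 1·11 + 3, so a_4 = 1
11 = 3·3 + 2, so a_5 = 3
3 = 1·2 + 1, so a_6 = 1
2 = 2·1 + 0, so a_7 = 2

[-3; 4, 1, 3, 1, 3, 1, 2]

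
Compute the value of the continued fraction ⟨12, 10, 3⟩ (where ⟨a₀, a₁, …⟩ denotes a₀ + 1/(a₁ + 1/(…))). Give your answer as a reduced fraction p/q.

375/31

a_0 = 12: 12/1
a_1 = 10: 121/10
a_2 = 3: 375/31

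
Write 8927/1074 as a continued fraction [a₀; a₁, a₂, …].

8927 = 8·1074 + 335, so a_0 = 8
1074 = 3·335 + 69, so a_1 = 3
335 = 4·69 + 59, so a_2 = 4
69 = 1·59 + 10, so a_3 = 1
59 = 5·10 + 9, so a_4 = 5
10 = 1·9 + 1, so a_5 = 1
9 = 9·1 + 0, so a_6 = 9

[8; 3, 4, 1, 5, 1, 9]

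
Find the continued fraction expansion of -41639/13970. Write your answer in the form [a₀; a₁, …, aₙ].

[-3; 51, 1, 1, 4, 1, 1, 13]

-41639 = -3·13970 + 271, so a_0 = -3
13970 = 51·271 + 149, so a_1 = 51
271 = 1·149 + 122, so a_2 = 1
149 = 1·122 + 27, so a_3 = 1
122 = 4·27 + 14, so a_4 = 4
27 = 1·14 + 13, so a_5 = 1
14 = 1·13 + 1, so a_6 = 1
13 = 13·1 + 0, so a_7 = 13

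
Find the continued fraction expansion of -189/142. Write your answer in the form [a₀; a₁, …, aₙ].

Run the Euclidean algorithm, recording each quotient:
-189 = -2·142 + 95, so a_0 = -2
142 = 1·95 + 47, so a_1 = 1
95 = 2·47 + 1, so a_2 = 2
47 = 47·1 + 0, so a_3 = 47

[-2; 1, 2, 47]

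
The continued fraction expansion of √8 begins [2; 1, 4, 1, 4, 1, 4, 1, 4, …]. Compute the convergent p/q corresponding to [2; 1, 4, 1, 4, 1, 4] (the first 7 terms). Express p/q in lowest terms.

478/169

Start with 4.
1 + 1/(4/1) = 1 + 1/4 = 5/4
4 + 1/(5/4) = 4 + 4/5 = 24/5
1 + 1/(24/5) = 1 + 5/24 = 29/24
4 + 1/(29/24) = 4 + 24/29 = 140/29
1 + 1/(140/29) = 1 + 29/140 = 169/140
2 + 1/(169/140) = 2 + 140/169 = 478/169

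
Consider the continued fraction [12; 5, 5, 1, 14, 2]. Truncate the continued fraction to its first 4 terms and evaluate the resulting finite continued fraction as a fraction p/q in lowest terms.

Start with 1.
5 + 1/(1/1) = 5 + 1/1 = 6/1
5 + 1/(6/1) = 5 + 1/6 = 31/6
12 + 1/(31/6) = 12 + 6/31 = 378/31

378/31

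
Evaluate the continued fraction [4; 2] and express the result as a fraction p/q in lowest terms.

9/2

a_0 = 4: 4/1
a_1 = 2: 9/2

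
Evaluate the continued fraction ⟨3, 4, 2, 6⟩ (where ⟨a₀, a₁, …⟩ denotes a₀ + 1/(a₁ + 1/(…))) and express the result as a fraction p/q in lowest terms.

187/58

Build up convergents one term at a time:
a_0 = 3: 3/1
a_1 = 4: 13/4
a_2 = 2: 29/9
a_3 = 6: 187/58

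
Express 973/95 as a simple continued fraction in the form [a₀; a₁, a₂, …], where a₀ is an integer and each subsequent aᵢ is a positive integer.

973 ÷ 95 → quotient 10, remainder 23
95 ÷ 23 → quotient 4, remainder 3
23 ÷ 3 → quotient 7, remainder 2
3 ÷ 2 → quotient 1, remainder 1
2 ÷ 1 → quotient 2, remainder 0

[10; 4, 7, 1, 2]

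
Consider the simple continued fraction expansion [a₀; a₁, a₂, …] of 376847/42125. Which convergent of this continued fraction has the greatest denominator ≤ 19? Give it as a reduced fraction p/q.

161/18

a_0 = 8: 8/1  (≤ bound)
a_1 = 1: 9/1  (≤ bound)
a_2 = 17: 161/18  (≤ bound)
a_3 = 2: 331/37  (> 19, stop)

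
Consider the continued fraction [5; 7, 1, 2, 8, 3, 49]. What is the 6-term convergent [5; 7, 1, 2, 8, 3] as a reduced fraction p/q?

a_0 = 5: 5/1
a_1 = 7: 36/7
a_2 = 1: 41/8
a_3 = 2: 118/23
a_4 = 8: 985/192
a_5 = 3: 3073/599

3073/599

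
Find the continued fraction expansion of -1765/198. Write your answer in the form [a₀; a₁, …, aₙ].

[-9; 11, 1, 1, 1, 5]

Apply division with remainder until the remainder is 0:
-1765 ÷ 198 → quotient -9, remainder 17
198 ÷ 17 → quotient 11, remainder 11
17 ÷ 11 → quotient 1, remainder 6
11 ÷ 6 → quotient 1, remainder 5
6 ÷ 5 → quotient 1, remainder 1
5 ÷ 1 → quotient 5, remainder 0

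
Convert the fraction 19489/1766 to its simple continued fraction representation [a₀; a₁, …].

Run the Euclidean algorithm, recording each quotient:
19489 ÷ 1766 → quotient 11, remainder 63
1766 ÷ 63 → quotient 28, remainder 2
63 ÷ 2 → quotient 31, remainder 1
2 ÷ 1 → quotient 2, remainder 0

[11; 28, 31, 2]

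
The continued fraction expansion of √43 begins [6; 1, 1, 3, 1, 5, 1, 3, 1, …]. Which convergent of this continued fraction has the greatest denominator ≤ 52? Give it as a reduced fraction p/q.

341/52

List convergents until the denominator exceeds the bound:
a_0 = 6: 6/1  (≤ bound)
a_1 = 1: 7/1  (≤ bound)
a_2 = 1: 13/2  (≤ bound)
a_3 = 3: 46/7  (≤ bound)
a_4 = 1: 59/9  (≤ bound)
a_5 = 5: 341/52  (≤ bound)
a_6 = 1: 400/61  (> 52, stop)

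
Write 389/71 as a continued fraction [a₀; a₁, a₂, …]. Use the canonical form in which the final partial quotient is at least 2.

Run the Euclidean algorithm, recording each quotient:
⌊389/71⌋ = 5, remainder 34
⌊71/34⌋ = 2, remainder 3
⌊34/3⌋ = 11, remainder 1
⌊3/1⌋ = 3, remainder 0

[5; 2, 11, 3]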